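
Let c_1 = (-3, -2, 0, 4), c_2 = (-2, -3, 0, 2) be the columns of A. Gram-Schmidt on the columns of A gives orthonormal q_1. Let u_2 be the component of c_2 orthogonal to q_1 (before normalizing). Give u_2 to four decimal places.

u_2 = (0.0690, -1.6207, 0.0000, -0.7586)

q_1 = c_1/‖c_1‖ = (-3, -2, 0, 4)/5.3852 = (-0.5571, -0.3714, 0.0000, 0.7428).
r_{12} = q_1·c_2 = 3.7139.
u_2 = c_2 − 3.7139·q_1 = (0.0690, -1.6207, 0.0000, -0.7586).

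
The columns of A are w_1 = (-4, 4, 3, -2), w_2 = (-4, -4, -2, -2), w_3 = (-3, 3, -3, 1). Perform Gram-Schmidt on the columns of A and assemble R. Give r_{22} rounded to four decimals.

r_{22} = 6.3175

w_1 = (-4, 4, 3, -2); ‖w_1‖ = 6.7082, so q_1 = (-0.5963, 0.5963, 0.4472, -0.2981).
q_1·w_2 = (-0.5963)·(-4) + 0.5963·(-4) + 0.4472·(-2) + (-0.2981)·(-2) = -0.2981.
u_2 = w_2 + 0.2981·q_1 = (-4.1778, -3.8222, -1.8667, -2.0889).
r_{22} = ‖u_2‖ = 6.3175.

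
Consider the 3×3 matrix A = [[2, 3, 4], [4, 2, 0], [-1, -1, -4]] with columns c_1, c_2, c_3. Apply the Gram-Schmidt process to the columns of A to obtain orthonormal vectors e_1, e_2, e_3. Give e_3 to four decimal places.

c_1 = (2, 4, -1); ‖c_1‖ = 4.5826, so e_1 = (0.4364, 0.8729, -0.2182).
e_1·c_2 = 0.4364·3 + 0.8729·2 + (-0.2182)·(-1) = 3.2733.
u_2 = c_2 − 3.2733·e_1 = (1.5714, -0.8571, -0.2857).
‖u_2‖ = 1.8127, so e_2 = (0.8669, -0.4729, -0.1576).
e_1·c_3 = 0.4364·4 + 0.8729·0 + (-0.2182)·(-4) = 2.6186; e_2·c_3 = 0.8669·4 + (-0.4729)·0 + (-0.1576)·(-4) = 4.0982.
u_3 = c_3 − 2.6186·e_1 − 4.0982·e_2 = (-0.6957, -0.3478, -2.7826).
‖u_3‖ = 2.8893, so e_3 = (-0.2408, -0.1204, -0.9631).

e_3 = (-0.2408, -0.1204, -0.9631)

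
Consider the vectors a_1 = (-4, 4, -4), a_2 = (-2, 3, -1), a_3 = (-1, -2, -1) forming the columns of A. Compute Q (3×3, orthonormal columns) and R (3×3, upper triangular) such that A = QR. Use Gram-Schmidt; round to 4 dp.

Q = [[-0.5774, 0.0000, -0.8165], [0.5774, 0.7071, -0.4082], [-0.5774, 0.7071, 0.4082]], R = [[6.9282, 3.4641, 0.0000], [0.0000, 1.4142, -2.1213], [0.0000, 0.0000, 1.2247]]

a_1 = (-4, 4, -4); ‖a_1‖ = 6.9282, so q_1 = (-0.5774, 0.5774, -0.5774).
q_1·a_2 = (-0.5774)·(-2) + 0.5774·3 + (-0.5774)·(-1) = 3.4641.
u_2 = a_2 − 3.4641·q_1 = (0.0000, 1.0000, 1.0000).
‖u_2‖ = 1.4142, so q_2 = (0.0000, 0.7071, 0.7071).
q_1·a_3 = (-0.5774)·(-1) + 0.5774·(-2) + (-0.5774)·(-1) = 0.0000; q_2·a_3 = 0.0000·(-1) + 0.7071·(-2) + 0.7071·(-1) = -2.1213.
u_3 = a_3 + 0.0000·q_1 + 2.1213·q_2 = (-1.0000, -0.5000, 0.5000).
‖u_3‖ = 1.2247, so q_3 = (-0.8165, -0.4082, 0.4082).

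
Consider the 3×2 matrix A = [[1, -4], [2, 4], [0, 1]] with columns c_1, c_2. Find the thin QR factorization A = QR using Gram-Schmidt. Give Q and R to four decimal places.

Q = [[0.4472, -0.8793], [0.8944, 0.4396], [0.0000, 0.1832]], R = [[2.2361, 1.7889], [0.0000, 5.4589]]

c_1 = (1, 2, 0); ‖c_1‖ = 2.2361, so e_1 = (0.4472, 0.8944, 0.0000).
e_1·c_2 = 0.4472·(-4) + 0.8944·4 + 0.0000·1 = 1.7889.
u_2 = c_2 − 1.7889·e_1 = (-4.8000, 2.4000, 1.0000).
‖u_2‖ = 5.4589, so e_2 = (-0.8793, 0.4396, 0.1832).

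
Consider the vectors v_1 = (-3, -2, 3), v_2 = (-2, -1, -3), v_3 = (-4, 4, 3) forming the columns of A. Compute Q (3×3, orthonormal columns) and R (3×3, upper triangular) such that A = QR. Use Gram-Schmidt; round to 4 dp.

v_1 = (-3, -2, 3); ‖v_1‖ = 4.6904, so q_1 = (-0.6396, -0.4264, 0.6396).
q_1·v_2 = (-0.6396)·(-2) + (-0.4264)·(-1) + 0.6396·(-3) = -0.2132.
u_2 = v_2 + 0.2132·q_1 = (-2.1364, -1.0909, -2.8636).
‖u_2‖ = 3.7356, so q_2 = (-0.5719, -0.2920, -0.7666).
q_1·v_3 = (-0.6396)·(-4) + (-0.4264)·4 + 0.6396·3 = 2.7716; q_2·v_3 = (-0.5719)·(-4) + (-0.2920)·4 + (-0.7666)·3 = -1.1803.
u_3 = v_3 − 2.7716·q_1 + 1.1803·q_2 = (-2.9023, 4.8371, 0.3225).
‖u_3‖ = 5.6502, so q_3 = (-0.5137, 0.8561, 0.0571).

Q = [[-0.6396, -0.5719, -0.5137], [-0.4264, -0.2920, 0.8561], [0.6396, -0.7666, 0.0571]], R = [[4.6904, -0.2132, 2.7716], [0.0000, 3.7356, -1.1803], [0.0000, 0.0000, 5.6502]]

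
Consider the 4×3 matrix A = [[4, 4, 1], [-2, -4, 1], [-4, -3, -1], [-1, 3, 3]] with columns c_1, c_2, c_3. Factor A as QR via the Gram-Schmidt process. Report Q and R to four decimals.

c_1 = (4, -2, -4, -1); ‖c_1‖ = 6.0828, so q_1 = (0.6576, -0.3288, -0.6576, -0.1644).
q_1·c_2 = 0.6576·4 + (-0.3288)·(-4) + (-0.6576)·(-3) + (-0.1644)·3 = 5.4252.
u_2 = c_2 − 5.4252·q_1 = (0.4324, -2.2162, 0.5676, 3.8919).
‖u_2‖ = 4.5351, so q_2 = (0.0954, -0.4887, 0.1251, 0.8582).
q_1·c_3 = 0.6576·1 + (-0.3288)·1 + (-0.6576)·(-1) + (-0.1644)·3 = 0.4932; q_2·c_3 = 0.0954·1 + (-0.4887)·1 + 0.1251·(-1) + 0.8582·3 = 2.0560.
u_3 = c_3 − 0.4932·q_1 − 2.0560·q_2 = (0.4796, 2.1669, -0.9330, 1.3167).
‖u_3‖ = 2.7440, so q_3 = (0.1748, 0.7897, -0.3400, 0.4798).

Q = [[0.6576, 0.0954, 0.1748], [-0.3288, -0.4887, 0.7897], [-0.6576, 0.1251, -0.3400], [-0.1644, 0.8582, 0.4798]], R = [[6.0828, 5.4252, 0.4932], [0.0000, 4.5351, 2.0560], [0.0000, 0.0000, 2.7440]]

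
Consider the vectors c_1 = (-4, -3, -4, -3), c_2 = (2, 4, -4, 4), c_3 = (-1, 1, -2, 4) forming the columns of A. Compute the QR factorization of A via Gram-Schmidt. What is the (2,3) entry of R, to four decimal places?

r_{23} = 3.6571

c_1 = (-4, -3, -4, -3); ‖c_1‖ = 7.0711, so q_1 = (-0.5657, -0.4243, -0.5657, -0.4243).
q_1·c_2 = (-0.5657)·2 + (-0.4243)·4 + (-0.5657)·(-4) + (-0.4243)·4 = -2.2627.
u_2 = c_2 + 2.2627·q_1 = (0.7200, 3.0400, -5.2800, 3.0400).
‖u_2‖ = 6.8469, so q_2 = (0.1052, 0.4440, -0.7712, 0.4440).
r_{23} = q_2·c_3 = 3.6571.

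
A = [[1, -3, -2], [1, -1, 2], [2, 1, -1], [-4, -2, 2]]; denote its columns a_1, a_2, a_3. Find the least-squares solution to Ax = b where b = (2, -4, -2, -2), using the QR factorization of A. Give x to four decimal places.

a_1 = (1, 1, 2, -4); ‖a_1‖ = 4.6904, so q_1 = (0.2132, 0.2132, 0.4264, -0.8528).
q_1·a_2 = 0.2132·(-3) + 0.2132·(-1) + 0.4264·1 + (-0.8528)·(-2) = 1.2792.
u_2 = a_2 − 1.2792·q_1 = (-3.2727, -1.2727, 0.4545, -0.9091).
‖u_2‖ = 3.6556, so q_2 = (-0.8953, -0.3482, 0.1243, -0.2487).
q_1·a_3 = 0.2132·(-2) + 0.2132·2 + 0.4264·(-1) + (-0.8528)·2 = -2.1320; q_2·a_3 = (-0.8953)·(-2) + (-0.3482)·2 + 0.1243·(-1) + (-0.2487)·2 = 0.4725.
u_3 = a_3 + 2.1320·q_1 − 0.4725·q_2 = (-1.1224, 2.6190, -0.1497, 0.2993).
‖u_3‖ = 2.8690, so q_3 = (-0.3912, 0.9129, -0.0522, 0.1043).
Qᵀb = (0.4264, -0.1492, -4.5383).
Back-substitute: x_3 = -4.5383/2.8690 = -1.5818.
x_2 = (-0.1492 − 0.4725·(-1.5818))/3.6556 = 0.1636.
x_1 = (0.4264 − 1.2792·0.1636 + 2.1320·(-1.5818))/4.6904 = -0.6727.

x = (-0.6727, 0.1636, -1.5818)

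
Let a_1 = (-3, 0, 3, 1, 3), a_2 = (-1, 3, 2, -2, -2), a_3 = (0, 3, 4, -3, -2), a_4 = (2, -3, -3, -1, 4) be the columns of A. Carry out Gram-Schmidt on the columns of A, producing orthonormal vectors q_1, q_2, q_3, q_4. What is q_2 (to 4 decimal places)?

q_2 = (-0.1905, 0.6401, 0.4039, -0.4344, -0.4496)

a_1 = (-3, 0, 3, 1, 3); ‖a_1‖ = 5.2915, so q_1 = (-0.5669, 0.0000, 0.5669, 0.1890, 0.5669).
q_1·a_2 = (-0.5669)·(-1) + 0.0000·3 + 0.5669·2 + 0.1890·(-2) + 0.5669·(-2) = 0.1890.
u_2 = a_2 − 0.1890·q_1 = (-0.8929, 3.0000, 1.8929, -2.0357, -2.1071).
‖u_2‖ = 4.6866, so q_2 = (-0.1905, 0.6401, 0.4039, -0.4344, -0.4496).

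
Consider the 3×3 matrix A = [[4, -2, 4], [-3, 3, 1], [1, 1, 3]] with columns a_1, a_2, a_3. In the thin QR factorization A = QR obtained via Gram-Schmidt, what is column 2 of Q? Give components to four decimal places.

a_1 = (4, -3, 1); ‖a_1‖ = 5.0990, so q_1 = (0.7845, -0.5883, 0.1961).
q_1·a_2 = 0.7845·(-2) + (-0.5883)·3 + 0.1961·1 = -3.1379.
u_2 = a_2 + 3.1379·q_1 = (0.4615, 1.1538, 1.6154).
‖u_2‖ = 2.0381, so q_2 = (0.2265, 0.5661, 0.7926).

q_2 = (0.2265, 0.5661, 0.7926)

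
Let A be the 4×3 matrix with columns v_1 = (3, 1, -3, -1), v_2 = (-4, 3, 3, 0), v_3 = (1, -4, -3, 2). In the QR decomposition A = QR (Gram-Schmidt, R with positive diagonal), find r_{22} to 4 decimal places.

r_{22} = 4.2190

q_1 = v_1/‖v_1‖ = (3, 1, -3, -1)/4.4721 = (0.6708, 0.2236, -0.6708, -0.2236).
r_{12} = q_1·v_2 = -4.0249.
u_2 = v_2 + 4.0249·q_1 = (-1.3000, 3.9000, 0.3000, -0.9000).
r_{22} = ‖u_2‖ = 4.2190.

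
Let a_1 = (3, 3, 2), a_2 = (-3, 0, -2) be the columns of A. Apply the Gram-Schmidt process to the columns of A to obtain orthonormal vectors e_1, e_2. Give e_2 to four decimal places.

a_1 = (3, 3, 2); ‖a_1‖ = 4.6904, so e_1 = (0.6396, 0.6396, 0.4264).
e_1·a_2 = 0.6396·(-3) + 0.6396·0 + 0.4264·(-2) = -2.7716.
u_2 = a_2 + 2.7716·e_1 = (-1.2273, 1.7727, -0.8182).
‖u_2‖ = 2.3061, so e_2 = (-0.5322, 0.7687, -0.3548).

e_2 = (-0.5322, 0.7687, -0.3548)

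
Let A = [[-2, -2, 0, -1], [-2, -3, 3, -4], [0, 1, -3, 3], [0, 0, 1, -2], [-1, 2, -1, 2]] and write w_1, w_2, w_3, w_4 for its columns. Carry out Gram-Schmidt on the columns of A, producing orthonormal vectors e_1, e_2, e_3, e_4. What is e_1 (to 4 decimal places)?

w_1 = (-2, -2, 0, 0, -1); ‖w_1‖ = 3.0000, so e_1 = (-0.6667, -0.6667, 0.0000, 0.0000, -0.3333).

e_1 = (-0.6667, -0.6667, 0.0000, 0.0000, -0.3333)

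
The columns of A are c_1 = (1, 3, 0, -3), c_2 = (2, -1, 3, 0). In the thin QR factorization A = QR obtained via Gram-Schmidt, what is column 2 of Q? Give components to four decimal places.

c_1 = (1, 3, 0, -3); ‖c_1‖ = 4.3589, so q_1 = (0.2294, 0.6882, 0.0000, -0.6882).
q_1·c_2 = 0.2294·2 + 0.6882·(-1) + 0.0000·3 + (-0.6882)·0 = -0.2294.
u_2 = c_2 + 0.2294·q_1 = (2.0526, -0.8421, 3.0000, -0.1579).
‖u_2‖ = 3.7346, so q_2 = (0.5496, -0.2255, 0.8033, -0.0423).

q_2 = (0.5496, -0.2255, 0.8033, -0.0423)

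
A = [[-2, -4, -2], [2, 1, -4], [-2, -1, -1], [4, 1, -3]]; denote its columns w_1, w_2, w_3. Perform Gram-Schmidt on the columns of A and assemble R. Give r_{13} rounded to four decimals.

r_{13} = -2.6458

w_1 = (-2, 2, -2, 4); ‖w_1‖ = 5.2915, so e_1 = (-0.3780, 0.3780, -0.3780, 0.7559).
r_{13} = e_1·w_3 = -2.6458.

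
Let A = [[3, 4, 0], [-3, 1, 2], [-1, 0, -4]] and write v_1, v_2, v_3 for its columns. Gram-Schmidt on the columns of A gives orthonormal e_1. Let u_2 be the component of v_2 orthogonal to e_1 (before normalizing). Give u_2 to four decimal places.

u_2 = (2.5789, 2.4211, 0.4737)

v_1 = (3, -3, -1); ‖v_1‖ = 4.3589, so e_1 = (0.6882, -0.6882, -0.2294).
e_1·v_2 = 0.6882·4 + (-0.6882)·1 + (-0.2294)·0 = 2.0647.
u_2 = v_2 − 2.0647·e_1 = (2.5789, 2.4211, 0.4737).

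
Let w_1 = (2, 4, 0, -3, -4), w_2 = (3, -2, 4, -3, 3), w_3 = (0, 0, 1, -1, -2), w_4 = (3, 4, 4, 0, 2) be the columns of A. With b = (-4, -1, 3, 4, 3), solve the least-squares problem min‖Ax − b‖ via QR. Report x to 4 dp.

w_1 = (2, 4, 0, -3, -4); ‖w_1‖ = 6.7082, so e_1 = (0.2981, 0.5963, 0.0000, -0.4472, -0.5963).
e_1·w_2 = 0.2981·3 + 0.5963·(-2) + 0.0000·4 + (-0.4472)·(-3) + (-0.5963)·3 = -0.7454.
u_2 = w_2 + 0.7454·e_1 = (3.2222, -1.5556, 4.0000, -3.3333, 2.5556).
‖u_2‖ = 6.8150, so e_2 = (0.4728, -0.2283, 0.5869, -0.4891, 0.3750).
e_1·w_3 = 0.2981·0 + 0.5963·0 + 0.0000·1 + (-0.4472)·(-1) + (-0.5963)·(-2) = 1.6398; e_2·w_3 = 0.4728·0 + (-0.2283)·0 + 0.5869·1 + (-0.4891)·(-1) + 0.3750·(-2) = 0.3261.
u_3 = w_3 − 1.6398·e_1 − 0.3261·e_2 = (-0.6431, -0.9033, 0.8086, -0.1072, -1.1445).
‖u_3‖ = 1.7902, so e_3 = (-0.3592, -0.5046, 0.4517, -0.0599, -0.6393).
e_1·w_4 = 0.2981·3 + 0.5963·4 + 0.0000·4 + (-0.4472)·0 + (-0.5963)·2 = 2.0870; e_2·w_4 = 0.4728·3 + (-0.2283)·4 + 0.5869·4 + (-0.4891)·0 + 0.3750·2 = 3.6032; e_3·w_4 = (-0.3592)·3 + (-0.5046)·4 + 0.4517·4 + (-0.0599)·0 + (-0.6393)·2 = -2.5680.
u_4 = w_4 − 2.0870·e_1 − 3.6032·e_2 + 2.5680·e_3 = (-0.2483, 2.2822, 3.0451, 2.5420, 0.2516).
‖u_4‖ = 4.5899, so e_4 = (-0.0541, 0.4972, 0.6634, 0.5538, 0.0548).
Qᵀb = (-5.3666, -0.7337, 1.1391, 4.0891).
Back-substitute: x_4 = 4.0891/4.5899 = 0.8909.
x_3 = (1.1391 + 2.5680·0.8909)/1.7902 = 1.9143.
x_2 = (-0.7337 − 0.3261·1.9143 − 3.6032·0.8909)/6.8150 = -0.6703.
x_1 = (-5.3666 + 0.7454·(-0.6703) − 1.6398·1.9143 − 2.0870·0.8909)/6.7082 = -1.6196.

x = (-1.6196, -0.6703, 1.9143, 0.8909)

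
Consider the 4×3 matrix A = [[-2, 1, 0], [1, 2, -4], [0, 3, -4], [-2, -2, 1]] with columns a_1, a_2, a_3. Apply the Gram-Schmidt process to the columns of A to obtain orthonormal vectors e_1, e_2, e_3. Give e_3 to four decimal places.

e_3 = (0.3760, -0.6061, -0.1740, -0.6790)

e_1 = a_1/‖a_1‖ = (-2, 1, 0, -2)/3.0000 = (-0.6667, 0.3333, 0.0000, -0.6667).
r_{12} = e_1·a_2 = 1.3333.
u_2 = a_2 − 1.3333·e_1 = (1.8889, 1.5556, 3.0000, -1.1111).
‖u_2‖ = 4.0277, so e_2 = (0.4690, 0.3862, 0.7448, -0.2759).
r_{13} = e_1·a_3 = -2.0000; r_{23} = e_2·a_3 = -4.8001.
u_3 = a_3 + 2.0000·e_1 + 4.8001·e_2 = (0.9178, -1.4795, -0.4247, -1.6575).
‖u_3‖ = 2.4411, so e_3 = (0.3760, -0.6061, -0.1740, -0.6790).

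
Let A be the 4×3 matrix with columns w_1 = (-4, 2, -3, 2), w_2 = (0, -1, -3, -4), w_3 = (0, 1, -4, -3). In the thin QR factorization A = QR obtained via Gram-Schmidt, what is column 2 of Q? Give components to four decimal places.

q_1 = w_1/‖w_1‖ = (-4, 2, -3, 2)/5.7446 = (-0.6963, 0.3482, -0.5222, 0.3482).
r_{12} = q_1·w_2 = -0.1741.
u_2 = w_2 + 0.1741·q_1 = (-0.1212, -0.9394, -3.0909, -3.9394).
‖u_2‖ = 5.0960, so q_2 = (-0.0238, -0.1843, -0.6065, -0.7730).

q_2 = (-0.0238, -0.1843, -0.6065, -0.7730)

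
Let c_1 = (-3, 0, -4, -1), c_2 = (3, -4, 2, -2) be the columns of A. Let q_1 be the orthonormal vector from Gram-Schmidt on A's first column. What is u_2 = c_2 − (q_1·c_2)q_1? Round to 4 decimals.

u_2 = (1.2692, -4.0000, -0.3077, -2.5769)

c_1 = (-3, 0, -4, -1); ‖c_1‖ = 5.0990, so q_1 = (-0.5883, 0.0000, -0.7845, -0.1961).
q_1·c_2 = (-0.5883)·3 + 0.0000·(-4) + (-0.7845)·2 + (-0.1961)·(-2) = -2.9417.
u_2 = c_2 + 2.9417·q_1 = (1.2692, -4.0000, -0.3077, -2.5769).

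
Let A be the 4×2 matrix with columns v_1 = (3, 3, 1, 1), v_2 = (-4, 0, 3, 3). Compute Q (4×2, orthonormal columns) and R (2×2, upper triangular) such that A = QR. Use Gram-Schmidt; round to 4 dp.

v_1 = (3, 3, 1, 1); ‖v_1‖ = 4.4721, so e_1 = (0.6708, 0.6708, 0.2236, 0.2236).
e_1·v_2 = 0.6708·(-4) + 0.6708·0 + 0.2236·3 + 0.2236·3 = -1.3416.
u_2 = v_2 + 1.3416·e_1 = (-3.1000, 0.9000, 3.3000, 3.3000).
‖u_2‖ = 5.6745, so e_2 = (-0.5463, 0.1586, 0.5815, 0.5815).

Q = [[0.6708, -0.5463], [0.6708, 0.1586], [0.2236, 0.5815], [0.2236, 0.5815]], R = [[4.4721, -1.3416], [0.0000, 5.6745]]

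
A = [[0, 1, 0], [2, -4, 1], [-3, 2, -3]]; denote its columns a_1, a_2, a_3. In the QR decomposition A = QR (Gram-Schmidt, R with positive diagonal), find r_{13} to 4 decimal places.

r_{13} = 3.0509

a_1 = (0, 2, -3); ‖a_1‖ = 3.6056, so q_1 = (0.0000, 0.5547, -0.8321).
r_{13} = q_1·a_3 = 3.0509.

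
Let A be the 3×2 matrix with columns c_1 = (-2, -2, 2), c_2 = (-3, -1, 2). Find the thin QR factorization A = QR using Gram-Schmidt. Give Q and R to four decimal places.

Q = [[-0.5774, -0.7071], [-0.5774, 0.7071], [0.5774, 0.0000]], R = [[3.4641, 3.4641], [0.0000, 1.4142]]

c_1 = (-2, -2, 2); ‖c_1‖ = 3.4641, so e_1 = (-0.5774, -0.5774, 0.5774).
e_1·c_2 = (-0.5774)·(-3) + (-0.5774)·(-1) + 0.5774·2 = 3.4641.
u_2 = c_2 − 3.4641·e_1 = (-1.0000, 1.0000, 0.0000).
‖u_2‖ = 1.4142, so e_2 = (-0.7071, 0.7071, 0.0000).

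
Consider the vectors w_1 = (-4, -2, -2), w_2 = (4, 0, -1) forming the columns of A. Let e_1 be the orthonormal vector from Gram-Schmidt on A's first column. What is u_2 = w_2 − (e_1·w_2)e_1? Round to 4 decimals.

w_1 = (-4, -2, -2); ‖w_1‖ = 4.8990, so e_1 = (-0.8165, -0.4082, -0.4082).
e_1·w_2 = (-0.8165)·4 + (-0.4082)·0 + (-0.4082)·(-1) = -2.8577.
u_2 = w_2 + 2.8577·e_1 = (1.6667, -1.1667, -2.1667).

u_2 = (1.6667, -1.1667, -2.1667)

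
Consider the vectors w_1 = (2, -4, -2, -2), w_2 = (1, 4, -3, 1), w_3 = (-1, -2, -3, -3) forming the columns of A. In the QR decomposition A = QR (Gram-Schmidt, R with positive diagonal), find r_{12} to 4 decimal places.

r_{12} = -1.8898

e_1 = w_1/‖w_1‖ = (2, -4, -2, -2)/5.2915 = (0.3780, -0.7559, -0.3780, -0.3780).
r_{12} = e_1·w_2 = -1.8898.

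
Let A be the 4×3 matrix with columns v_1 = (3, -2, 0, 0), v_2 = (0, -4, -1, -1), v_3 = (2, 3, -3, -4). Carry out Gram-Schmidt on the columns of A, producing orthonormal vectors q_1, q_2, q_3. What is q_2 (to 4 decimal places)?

v_1 = (3, -2, 0, 0); ‖v_1‖ = 3.6056, so q_1 = (0.8321, -0.5547, 0.0000, 0.0000).
q_1·v_2 = 0.8321·0 + (-0.5547)·(-4) + 0.0000·(-1) + 0.0000·(-1) = 2.2188.
u_2 = v_2 − 2.2188·q_1 = (-1.8462, -2.7692, -1.0000, -1.0000).
‖u_2‖ = 3.6162, so q_2 = (-0.5105, -0.7658, -0.2765, -0.2765).

q_2 = (-0.5105, -0.7658, -0.2765, -0.2765)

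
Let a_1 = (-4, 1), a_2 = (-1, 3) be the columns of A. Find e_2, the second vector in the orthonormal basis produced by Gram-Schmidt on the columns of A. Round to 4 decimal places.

e_1 = a_1/‖a_1‖ = (-4, 1)/4.1231 = (-0.9701, 0.2425).
r_{12} = e_1·a_2 = 1.6977.
u_2 = a_2 − 1.6977·e_1 = (0.6471, 2.5882).
‖u_2‖ = 2.6679, so e_2 = (0.2425, 0.9701).

e_2 = (0.2425, 0.9701)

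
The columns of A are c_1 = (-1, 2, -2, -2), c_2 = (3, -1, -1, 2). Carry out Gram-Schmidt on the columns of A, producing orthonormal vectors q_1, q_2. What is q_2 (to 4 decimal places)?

c_1 = (-1, 2, -2, -2); ‖c_1‖ = 3.6056, so q_1 = (-0.2774, 0.5547, -0.5547, -0.5547).
q_1·c_2 = (-0.2774)·3 + 0.5547·(-1) + (-0.5547)·(-1) + (-0.5547)·2 = -1.9415.
u_2 = c_2 + 1.9415·q_1 = (2.4615, 0.0769, -2.0769, 0.9231).
‖u_2‖ = 3.3512, so q_2 = (0.7345, 0.0230, -0.6197, 0.2754).

q_2 = (0.7345, 0.0230, -0.6197, 0.2754)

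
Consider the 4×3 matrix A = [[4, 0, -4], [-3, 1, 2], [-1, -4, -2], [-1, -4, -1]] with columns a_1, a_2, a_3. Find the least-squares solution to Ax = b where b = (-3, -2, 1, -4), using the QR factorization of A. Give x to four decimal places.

x = (0.6571, -0.2336, 1.0303)

a_1 = (4, -3, -1, -1); ‖a_1‖ = 5.1962, so q_1 = (0.7698, -0.5774, -0.1925, -0.1925).
q_1·a_2 = 0.7698·0 + (-0.5774)·1 + (-0.1925)·(-4) + (-0.1925)·(-4) = 0.9623.
u_2 = a_2 − 0.9623·q_1 = (-0.7407, 1.5556, -3.8148, -3.8148).
‖u_2‖ = 5.6634, so q_2 = (-0.1308, 0.2747, -0.6736, -0.6736).
q_1·a_3 = 0.7698·(-4) + (-0.5774)·2 + (-0.1925)·(-2) + (-0.1925)·(-1) = -3.6566; q_2·a_3 = (-0.1308)·(-4) + 0.2747·2 + (-0.6736)·(-2) + (-0.6736)·(-1) = 3.0933.
u_3 = a_3 + 3.6566·q_1 − 3.0933·q_2 = (-0.7806, -0.9607, -0.6201, 0.3799).
‖u_3‖ = 1.4357, so q_3 = (-0.5437, -0.6692, -0.4319, 0.2646).
Qᵀb = (-0.5774, 1.8638, 1.4791).
Back-substitute: x_3 = 1.4791/1.4357 = 1.0303.
x_2 = (1.8638 − 3.0933·1.0303)/5.6634 = -0.2336.
x_1 = (-0.5774 − 0.9623·(-0.2336) + 3.6566·1.0303)/5.1962 = 0.6571.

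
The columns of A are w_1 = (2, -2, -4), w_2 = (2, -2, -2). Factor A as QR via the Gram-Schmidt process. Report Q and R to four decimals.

Q = [[0.4082, 0.5774], [-0.4082, -0.5774], [-0.8165, 0.5774]], R = [[4.8990, 3.2660], [0.0000, 1.1547]]

w_1 = (2, -2, -4); ‖w_1‖ = 4.8990, so q_1 = (0.4082, -0.4082, -0.8165).
q_1·w_2 = 0.4082·2 + (-0.4082)·(-2) + (-0.8165)·(-2) = 3.2660.
u_2 = w_2 − 3.2660·q_1 = (0.6667, -0.6667, 0.6667).
‖u_2‖ = 1.1547, so q_2 = (0.5774, -0.5774, 0.5774).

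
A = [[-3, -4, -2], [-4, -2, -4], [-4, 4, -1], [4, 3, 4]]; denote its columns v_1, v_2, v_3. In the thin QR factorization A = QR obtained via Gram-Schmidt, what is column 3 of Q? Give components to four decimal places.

v_1 = (-3, -4, -4, 4); ‖v_1‖ = 7.5498, so e_1 = (-0.3974, -0.5298, -0.5298, 0.5298).
e_1·v_2 = (-0.3974)·(-4) + (-0.5298)·(-2) + (-0.5298)·4 + 0.5298·3 = 2.1193.
u_2 = v_2 − 2.1193·e_1 = (-3.1579, -0.8772, 5.1228, 1.8772).
‖u_2‖ = 6.3647, so e_2 = (-0.4962, -0.1378, 0.8049, 0.2949).
e_1·v_3 = (-0.3974)·(-2) + (-0.5298)·(-4) + (-0.5298)·(-1) + 0.5298·4 = 5.5630; e_2·v_3 = (-0.4962)·(-2) + (-0.1378)·(-4) + 0.8049·(-1) + 0.2949·4 = 1.9185.
u_3 = v_3 − 5.5630·e_1 − 1.9185·e_2 = (1.1624, -0.7882, 0.4032, 0.4868).
‖u_3‖ = 1.5401, so e_3 = (0.7547, -0.5118, 0.2618, 0.3161).

e_3 = (0.7547, -0.5118, 0.2618, 0.3161)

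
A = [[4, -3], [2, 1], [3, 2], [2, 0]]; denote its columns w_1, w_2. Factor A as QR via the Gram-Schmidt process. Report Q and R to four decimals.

Q = [[0.6963, -0.6842], [0.3482, 0.3380], [0.5222, 0.6429], [0.3482, 0.0659]], R = [[5.7446, -0.6963], [0.0000, 3.6763]]

w_1 = (4, 2, 3, 2); ‖w_1‖ = 5.7446, so e_1 = (0.6963, 0.3482, 0.5222, 0.3482).
e_1·w_2 = 0.6963·(-3) + 0.3482·1 + 0.5222·2 + 0.3482·0 = -0.6963.
u_2 = w_2 + 0.6963·e_1 = (-2.5152, 1.2424, 2.3636, 0.2424).
‖u_2‖ = 3.6763, so e_2 = (-0.6842, 0.3380, 0.6429, 0.0659).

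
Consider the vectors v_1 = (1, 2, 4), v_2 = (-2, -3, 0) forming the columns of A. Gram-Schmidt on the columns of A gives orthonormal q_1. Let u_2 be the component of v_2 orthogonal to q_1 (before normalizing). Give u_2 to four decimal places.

u_2 = (-1.6190, -2.2381, 1.5238)

v_1 = (1, 2, 4); ‖v_1‖ = 4.5826, so q_1 = (0.2182, 0.4364, 0.8729).
q_1·v_2 = 0.2182·(-2) + 0.4364·(-3) + 0.8729·0 = -1.7457.
u_2 = v_2 + 1.7457·q_1 = (-1.6190, -2.2381, 1.5238).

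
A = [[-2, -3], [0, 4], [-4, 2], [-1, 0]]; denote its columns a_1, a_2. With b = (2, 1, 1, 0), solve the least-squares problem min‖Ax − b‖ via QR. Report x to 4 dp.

a_1 = (-2, 0, -4, -1); ‖a_1‖ = 4.5826, so q_1 = (-0.4364, 0.0000, -0.8729, -0.2182).
q_1·a_2 = (-0.4364)·(-3) + 0.0000·4 + (-0.8729)·2 + (-0.2182)·0 = -0.4364.
u_2 = a_2 + 0.4364·q_1 = (-3.1905, 4.0000, 1.6190, -0.0952).
‖u_2‖ = 5.3675, so q_2 = (-0.5944, 0.7452, 0.3016, -0.0177).
Qᵀb = (-1.7457, -0.1419).
Back-substitute: x_2 = -0.1419/5.3675 = -0.0264.
x_1 = (-1.7457 + 0.4364·(-0.0264))/4.5826 = -0.3835.

x = (-0.3835, -0.0264)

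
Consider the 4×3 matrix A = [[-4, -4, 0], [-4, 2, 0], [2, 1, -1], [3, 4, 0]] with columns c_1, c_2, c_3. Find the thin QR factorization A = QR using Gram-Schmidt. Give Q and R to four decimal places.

c_1 = (-4, -4, 2, 3); ‖c_1‖ = 6.7082, so q_1 = (-0.5963, -0.5963, 0.2981, 0.4472).
q_1·c_2 = (-0.5963)·(-4) + (-0.5963)·2 + 0.2981·1 + 0.4472·4 = 3.2796.
u_2 = c_2 − 3.2796·q_1 = (-2.0444, 3.9556, 0.0222, 2.5333).
‖u_2‖ = 5.1229, so q_2 = (-0.3991, 0.7721, 0.0043, 0.4945).
q_1·c_3 = (-0.5963)·0 + (-0.5963)·0 + 0.2981·(-1) + 0.4472·0 = -0.2981; q_2·c_3 = (-0.3991)·0 + 0.7721·0 + 0.0043·(-1) + 0.4945·0 = -0.0043.
u_3 = c_3 + 0.2981·q_1 + 0.0043·q_2 = (-0.1795, -0.1744, -0.9111, 0.1355).
‖u_3‖ = 0.9545, so q_3 = (-0.1881, -0.1827, -0.9545, 0.1419).

Q = [[-0.5963, -0.3991, -0.1881], [-0.5963, 0.7721, -0.1827], [0.2981, 0.0043, -0.9545], [0.4472, 0.4945, 0.1419]], R = [[6.7082, 3.2796, -0.2981], [0.0000, 5.1229, -0.0043], [0.0000, 0.0000, 0.9545]]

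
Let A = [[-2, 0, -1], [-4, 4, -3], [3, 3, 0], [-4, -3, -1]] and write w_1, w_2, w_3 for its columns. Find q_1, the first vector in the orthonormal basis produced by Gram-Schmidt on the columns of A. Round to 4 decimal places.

q_1 = w_1/‖w_1‖ = (-2, -4, 3, -4)/6.7082 = (-0.2981, -0.5963, 0.4472, -0.5963).

q_1 = (-0.2981, -0.5963, 0.4472, -0.5963)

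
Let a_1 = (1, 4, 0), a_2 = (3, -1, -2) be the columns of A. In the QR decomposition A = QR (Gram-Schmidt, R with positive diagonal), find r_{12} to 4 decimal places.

a_1 = (1, 4, 0); ‖a_1‖ = 4.1231, so e_1 = (0.2425, 0.9701, 0.0000).
r_{12} = e_1·a_2 = -0.2425.

r_{12} = -0.2425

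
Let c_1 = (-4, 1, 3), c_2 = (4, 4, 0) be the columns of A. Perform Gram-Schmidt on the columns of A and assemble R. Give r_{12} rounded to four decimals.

r_{12} = -2.3534

c_1 = (-4, 1, 3); ‖c_1‖ = 5.0990, so q_1 = (-0.7845, 0.1961, 0.5883).
r_{12} = q_1·c_2 = -2.3534.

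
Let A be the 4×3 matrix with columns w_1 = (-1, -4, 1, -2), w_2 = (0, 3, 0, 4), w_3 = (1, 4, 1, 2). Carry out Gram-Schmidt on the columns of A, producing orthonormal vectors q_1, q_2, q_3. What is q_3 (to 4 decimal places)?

w_1 = (-1, -4, 1, -2); ‖w_1‖ = 4.6904, so q_1 = (-0.2132, -0.8528, 0.2132, -0.4264).
q_1·w_2 = (-0.2132)·0 + (-0.8528)·3 + 0.2132·0 + (-0.4264)·4 = -4.2640.
u_2 = w_2 + 4.2640·q_1 = (-0.9091, -0.6364, 0.9091, 2.1818).
‖u_2‖ = 2.6112, so q_2 = (-0.3482, -0.2437, 0.3482, 0.8356).
q_1·w_3 = (-0.2132)·1 + (-0.8528)·4 + 0.2132·1 + (-0.4264)·2 = -4.2640; q_2·w_3 = (-0.3482)·1 + (-0.2437)·4 + 0.3482·1 + 0.8356·2 = 0.6963.
u_3 = w_3 + 4.2640·q_1 − 0.6963·q_2 = (0.3333, 0.5333, 1.6667, -0.4000).
‖u_3‖ = 1.8257, so q_3 = (0.1826, 0.2921, 0.9129, -0.2191).

q_3 = (0.1826, 0.2921, 0.9129, -0.2191)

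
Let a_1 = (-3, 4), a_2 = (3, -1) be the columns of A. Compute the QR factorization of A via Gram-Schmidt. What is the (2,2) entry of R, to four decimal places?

q_1 = a_1/‖a_1‖ = (-3, 4)/5.0000 = (-0.6000, 0.8000).
r_{12} = q_1·a_2 = -2.6000.
u_2 = a_2 + 2.6000·q_1 = (1.4400, 1.0800).
r_{22} = ‖u_2‖ = 1.8000.

r_{22} = 1.8000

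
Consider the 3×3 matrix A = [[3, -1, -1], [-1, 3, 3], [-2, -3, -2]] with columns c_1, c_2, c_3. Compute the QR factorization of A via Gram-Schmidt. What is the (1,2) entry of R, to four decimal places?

r_{12} = 0.0000

e_1 = c_1/‖c_1‖ = (3, -1, -2)/3.7417 = (0.8018, -0.2673, -0.5345).
r_{12} = e_1·c_2 = 0.0000.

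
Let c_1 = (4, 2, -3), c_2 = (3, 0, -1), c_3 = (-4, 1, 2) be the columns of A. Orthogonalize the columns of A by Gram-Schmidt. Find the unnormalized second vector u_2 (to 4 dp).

u_2 = (0.9310, -1.0345, 0.5517)

e_1 = c_1/‖c_1‖ = (4, 2, -3)/5.3852 = (0.7428, 0.3714, -0.5571).
r_{12} = e_1·c_2 = 2.7854.
u_2 = c_2 − 2.7854·e_1 = (0.9310, -1.0345, 0.5517).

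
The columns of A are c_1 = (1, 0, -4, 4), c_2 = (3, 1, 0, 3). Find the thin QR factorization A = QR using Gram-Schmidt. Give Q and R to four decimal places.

Q = [[0.1741, 0.7293], [0.0000, 0.2865], [-0.6963, 0.5209], [0.6963, 0.3386]], R = [[5.7446, 2.6112], [0.0000, 3.4902]]

c_1 = (1, 0, -4, 4); ‖c_1‖ = 5.7446, so q_1 = (0.1741, 0.0000, -0.6963, 0.6963).
q_1·c_2 = 0.1741·3 + 0.0000·1 + (-0.6963)·0 + 0.6963·3 = 2.6112.
u_2 = c_2 − 2.6112·q_1 = (2.5455, 1.0000, 1.8182, 1.1818).
‖u_2‖ = 3.4902, so q_2 = (0.7293, 0.2865, 0.5209, 0.3386).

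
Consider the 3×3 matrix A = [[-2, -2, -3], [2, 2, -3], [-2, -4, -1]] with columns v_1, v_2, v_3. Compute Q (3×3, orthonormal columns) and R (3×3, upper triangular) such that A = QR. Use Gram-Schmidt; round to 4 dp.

Q = [[-0.5774, 0.4082, -0.7071], [0.5774, -0.4082, -0.7071], [-0.5774, -0.8165, 0.0000]], R = [[3.4641, 4.6188, 0.5774], [0.0000, 1.6330, 0.8165], [0.0000, 0.0000, 4.2426]]

v_1 = (-2, 2, -2); ‖v_1‖ = 3.4641, so e_1 = (-0.5774, 0.5774, -0.5774).
e_1·v_2 = (-0.5774)·(-2) + 0.5774·2 + (-0.5774)·(-4) = 4.6188.
u_2 = v_2 − 4.6188·e_1 = (0.6667, -0.6667, -1.3333).
‖u_2‖ = 1.6330, so e_2 = (0.4082, -0.4082, -0.8165).
e_1·v_3 = (-0.5774)·(-3) + 0.5774·(-3) + (-0.5774)·(-1) = 0.5774; e_2·v_3 = 0.4082·(-3) + (-0.4082)·(-3) + (-0.8165)·(-1) = 0.8165.
u_3 = v_3 − 0.5774·e_1 − 0.8165·e_2 = (-3.0000, -3.0000, 0.0000).
‖u_3‖ = 4.2426, so e_3 = (-0.7071, -0.7071, 0.0000).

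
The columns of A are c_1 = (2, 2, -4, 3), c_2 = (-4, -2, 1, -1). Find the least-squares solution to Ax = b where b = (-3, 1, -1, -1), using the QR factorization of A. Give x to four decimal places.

x = (0.3397, 0.7479)

q_1 = c_1/‖c_1‖ = (2, 2, -4, 3)/5.7446 = (0.3482, 0.3482, -0.6963, 0.5222).
r_{12} = q_1·c_2 = -3.3075.
u_2 = c_2 + 3.3075·q_1 = (-2.8485, -0.8485, -1.3030, 0.7273).
‖u_2‖ = 3.3257, so q_2 = (-0.8565, -0.2551, -0.3918, 0.2187).
Qᵀb = (-0.5222, 2.4875).
Back-substitute: x_2 = 2.4875/3.3257 = 0.7479.
x_1 = (-0.5222 + 3.3075·0.7479)/5.7446 = 0.3397.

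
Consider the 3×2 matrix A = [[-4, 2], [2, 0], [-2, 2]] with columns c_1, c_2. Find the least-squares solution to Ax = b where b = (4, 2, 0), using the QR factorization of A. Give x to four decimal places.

x = (0.0000, 1.0000)

c_1 = (-4, 2, -2); ‖c_1‖ = 4.8990, so q_1 = (-0.8165, 0.4082, -0.4082).
q_1·c_2 = (-0.8165)·2 + 0.4082·0 + (-0.4082)·2 = -2.4495.
u_2 = c_2 + 2.4495·q_1 = (0.0000, 1.0000, 1.0000).
‖u_2‖ = 1.4142, so q_2 = (0.0000, 0.7071, 0.7071).
Qᵀb = (-2.4495, 1.4142).
Back-substitute: x_2 = 1.4142/1.4142 = 1.0000.
x_1 = (-2.4495 + 2.4495·1.0000)/4.8990 = 0.0000.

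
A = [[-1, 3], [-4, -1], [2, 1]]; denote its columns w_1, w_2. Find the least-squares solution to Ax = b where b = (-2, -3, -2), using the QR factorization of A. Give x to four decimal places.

x = (0.5631, -0.6081)

w_1 = (-1, -4, 2); ‖w_1‖ = 4.5826, so q_1 = (-0.2182, -0.8729, 0.4364).
q_1·w_2 = (-0.2182)·3 + (-0.8729)·(-1) + 0.4364·1 = 0.6547.
u_2 = w_2 − 0.6547·q_1 = (3.1429, -0.4286, 0.7143).
‖u_2‖ = 3.2514, so q_2 = (0.9666, -0.1318, 0.2197).
Qᵀb = (2.1822, -1.9772).
Back-substitute: x_2 = -1.9772/3.2514 = -0.6081.
x_1 = (2.1822 − 0.6547·(-0.6081))/4.5826 = 0.5631.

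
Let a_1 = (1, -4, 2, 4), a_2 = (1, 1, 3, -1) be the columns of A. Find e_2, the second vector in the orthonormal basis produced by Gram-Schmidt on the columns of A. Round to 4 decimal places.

a_1 = (1, -4, 2, 4); ‖a_1‖ = 6.0828, so e_1 = (0.1644, -0.6576, 0.3288, 0.6576).
e_1·a_2 = 0.1644·1 + (-0.6576)·1 + 0.3288·3 + 0.6576·(-1) = -0.1644.
u_2 = a_2 + 0.1644·e_1 = (1.0270, 0.8919, 3.0541, -0.8919).
‖u_2‖ = 3.4602, so e_2 = (0.2968, 0.2578, 0.8826, -0.2578).

e_2 = (0.2968, 0.2578, 0.8826, -0.2578)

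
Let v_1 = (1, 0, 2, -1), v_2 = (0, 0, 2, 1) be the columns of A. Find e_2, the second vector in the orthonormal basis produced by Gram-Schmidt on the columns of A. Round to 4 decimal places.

e_2 = (-0.2673, 0.0000, 0.5345, 0.8018)

v_1 = (1, 0, 2, -1); ‖v_1‖ = 2.4495, so e_1 = (0.4082, 0.0000, 0.8165, -0.4082).
e_1·v_2 = 0.4082·0 + 0.0000·0 + 0.8165·2 + (-0.4082)·1 = 1.2247.
u_2 = v_2 − 1.2247·e_1 = (-0.5000, 0.0000, 1.0000, 1.5000).
‖u_2‖ = 1.8708, so e_2 = (-0.2673, 0.0000, 0.5345, 0.8018).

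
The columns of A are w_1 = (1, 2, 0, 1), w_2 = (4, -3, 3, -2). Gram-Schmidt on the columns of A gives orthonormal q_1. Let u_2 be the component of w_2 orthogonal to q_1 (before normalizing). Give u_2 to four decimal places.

w_1 = (1, 2, 0, 1); ‖w_1‖ = 2.4495, so q_1 = (0.4082, 0.8165, 0.0000, 0.4082).
q_1·w_2 = 0.4082·4 + 0.8165·(-3) + 0.0000·3 + 0.4082·(-2) = -1.6330.
u_2 = w_2 + 1.6330·q_1 = (4.6667, -1.6667, 3.0000, -1.3333).

u_2 = (4.6667, -1.6667, 3.0000, -1.3333)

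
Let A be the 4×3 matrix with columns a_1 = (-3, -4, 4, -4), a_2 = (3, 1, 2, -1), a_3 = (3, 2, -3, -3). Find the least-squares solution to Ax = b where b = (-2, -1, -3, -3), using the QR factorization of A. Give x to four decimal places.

q_1 = a_1/‖a_1‖ = (-3, -4, 4, -4)/7.5498 = (-0.3974, -0.5298, 0.5298, -0.5298).
r_{12} = q_1·a_2 = -0.1325.
u_2 = a_2 + 0.1325·q_1 = (2.9474, 0.9298, 2.0702, -1.0702).
‖u_2‖ = 3.8707, so q_2 = (0.7615, 0.2402, 0.5348, -0.2765).
r_{13} = q_1·a_3 = -2.2517; r_{23} = q_2·a_3 = 1.9897.
u_3 = a_3 + 2.2517·q_1 − 1.9897·q_2 = (0.5902, 0.3290, -2.8712, -3.6429).
‖u_3‖ = 4.6873, so q_3 = (0.1259, 0.0702, -0.6125, -0.7772).
Qᵀb = (1.3245, -2.5382, 3.8472).
Back-substitute: x_3 = 3.8472/4.6873 = 0.8208.
x_2 = (-2.5382 − 1.9897·0.8208)/3.8707 = -1.0777.
x_1 = (1.3245 + 0.1325·(-1.0777) + 2.2517·0.8208)/7.5498 = 0.4013.

x = (0.4013, -1.0777, 0.8208)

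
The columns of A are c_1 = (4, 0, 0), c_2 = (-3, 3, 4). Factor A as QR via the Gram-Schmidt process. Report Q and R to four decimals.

c_1 = (4, 0, 0); ‖c_1‖ = 4.0000, so q_1 = (1.0000, 0.0000, 0.0000).
q_1·c_2 = 1.0000·(-3) + 0.0000·3 + 0.0000·4 = -3.0000.
u_2 = c_2 + 3.0000·q_1 = (0.0000, 3.0000, 4.0000).
‖u_2‖ = 5.0000, so q_2 = (0.0000, 0.6000, 0.8000).

Q = [[1.0000, 0.0000], [0.0000, 0.6000], [0.0000, 0.8000]], R = [[4.0000, -3.0000], [0.0000, 5.0000]]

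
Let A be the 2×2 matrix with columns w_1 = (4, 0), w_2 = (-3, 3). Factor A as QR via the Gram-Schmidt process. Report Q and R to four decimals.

w_1 = (4, 0); ‖w_1‖ = 4.0000, so q_1 = (1.0000, 0.0000).
q_1·w_2 = 1.0000·(-3) + 0.0000·3 = -3.0000.
u_2 = w_2 + 3.0000·q_1 = (0.0000, 3.0000).
‖u_2‖ = 3.0000, so q_2 = (0.0000, 1.0000).

Q = [[1.0000, 0.0000], [0.0000, 1.0000]], R = [[4.0000, -3.0000], [0.0000, 3.0000]]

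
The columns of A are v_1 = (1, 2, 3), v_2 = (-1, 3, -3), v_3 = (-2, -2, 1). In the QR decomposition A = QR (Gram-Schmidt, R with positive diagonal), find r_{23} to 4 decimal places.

r_{23} = -1.8593

v_1 = (1, 2, 3); ‖v_1‖ = 3.7417, so e_1 = (0.2673, 0.5345, 0.8018).
e_1·v_2 = 0.2673·(-1) + 0.5345·3 + 0.8018·(-3) = -1.0690.
u_2 = v_2 + 1.0690·e_1 = (-0.7143, 3.5714, -2.1429).
‖u_2‖ = 4.2258, so e_2 = (-0.1690, 0.8452, -0.5071).
r_{23} = e_2·v_3 = -1.8593.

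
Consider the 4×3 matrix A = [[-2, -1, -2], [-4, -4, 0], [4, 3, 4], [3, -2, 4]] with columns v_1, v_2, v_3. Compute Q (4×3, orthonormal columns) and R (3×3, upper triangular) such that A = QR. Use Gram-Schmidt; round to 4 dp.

v_1 = (-2, -4, 4, 3); ‖v_1‖ = 6.7082, so q_1 = (-0.2981, -0.5963, 0.5963, 0.4472).
q_1·v_2 = (-0.2981)·(-1) + (-0.5963)·(-4) + 0.5963·3 + 0.4472·(-2) = 3.5777.
u_2 = v_2 − 3.5777·q_1 = (0.0667, -1.8667, 0.8667, -3.6000).
‖u_2‖ = 4.1473, so q_2 = (0.0161, -0.4501, 0.2090, -0.8680).
q_1·v_3 = (-0.2981)·(-2) + (-0.5963)·0 + 0.5963·4 + 0.4472·4 = 4.7703; q_2·v_3 = 0.0161·(-2) + (-0.4501)·0 + 0.2090·4 + (-0.8680)·4 = -2.6684.
u_3 = v_3 − 4.7703·q_1 + 2.6684·q_2 = (-0.5349, 1.6434, 1.7132, -0.4496).
‖u_3‖ = 2.4747, so q_3 = (-0.2161, 0.6641, 0.6923, -0.1817).

Q = [[-0.2981, 0.0161, -0.2161], [-0.5963, -0.4501, 0.6641], [0.5963, 0.2090, 0.6923], [0.4472, -0.8680, -0.1817]], R = [[6.7082, 3.5777, 4.7703], [0.0000, 4.1473, -2.6684], [0.0000, 0.0000, 2.4747]]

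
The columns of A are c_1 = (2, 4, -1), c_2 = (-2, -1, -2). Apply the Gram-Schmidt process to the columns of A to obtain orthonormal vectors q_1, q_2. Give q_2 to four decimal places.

c_1 = (2, 4, -1); ‖c_1‖ = 4.5826, so q_1 = (0.4364, 0.8729, -0.2182).
q_1·c_2 = 0.4364·(-2) + 0.8729·(-1) + (-0.2182)·(-2) = -1.3093.
u_2 = c_2 + 1.3093·q_1 = (-1.4286, 0.1429, -2.2857).
‖u_2‖ = 2.6992, so q_2 = (-0.5293, 0.0529, -0.8468).

q_2 = (-0.5293, 0.0529, -0.8468)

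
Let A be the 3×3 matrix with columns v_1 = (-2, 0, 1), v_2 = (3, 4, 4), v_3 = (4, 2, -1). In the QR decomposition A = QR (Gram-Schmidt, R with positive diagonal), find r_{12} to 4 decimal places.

e_1 = v_1/‖v_1‖ = (-2, 0, 1)/2.2361 = (-0.8944, 0.0000, 0.4472).
r_{12} = e_1·v_2 = -0.8944.

r_{12} = -0.8944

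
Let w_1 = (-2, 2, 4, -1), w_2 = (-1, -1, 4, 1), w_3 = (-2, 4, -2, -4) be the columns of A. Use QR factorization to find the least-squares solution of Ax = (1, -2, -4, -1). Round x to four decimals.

w_1 = (-2, 2, 4, -1); ‖w_1‖ = 5.0000, so e_1 = (-0.4000, 0.4000, 0.8000, -0.2000).
e_1·w_2 = (-0.4000)·(-1) + 0.4000·(-1) + 0.8000·4 + (-0.2000)·1 = 3.0000.
u_2 = w_2 − 3.0000·e_1 = (0.2000, -2.2000, 1.6000, 1.6000).
‖u_2‖ = 3.1623, so e_2 = (0.0632, -0.6957, 0.5060, 0.5060).
e_1·w_3 = (-0.4000)·(-2) + 0.4000·4 + 0.8000·(-2) + (-0.2000)·(-4) = 1.6000; e_2·w_3 = 0.0632·(-2) + (-0.6957)·4 + 0.5060·(-2) + 0.5060·(-4) = -5.9451.
u_3 = w_3 − 1.6000·e_1 + 5.9451·e_2 = (-0.9840, -0.7760, -0.2720, -0.6720).
‖u_3‖ = 1.4478, so e_3 = (-0.6797, -0.5360, -0.1879, -0.4642).
Qᵀb = (-4.2000, -1.0752, 1.6080).
Back-substitute: x_3 = 1.6080/1.4478 = 1.1107.
x_2 = (-1.0752 + 5.9451·1.1107)/3.1623 = 1.7481.
x_1 = (-4.2000 − 3.0000·1.7481 − 1.6000·1.1107)/5.0000 = -2.2443.

x = (-2.2443, 1.7481, 1.1107)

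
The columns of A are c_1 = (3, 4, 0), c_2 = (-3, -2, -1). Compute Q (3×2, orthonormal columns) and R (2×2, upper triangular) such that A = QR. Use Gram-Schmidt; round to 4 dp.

Q = [[0.6000, -0.6146], [0.8000, 0.4609], [0.0000, -0.6402]], R = [[5.0000, -3.4000], [0.0000, 1.5620]]

c_1 = (3, 4, 0); ‖c_1‖ = 5.0000, so e_1 = (0.6000, 0.8000, 0.0000).
e_1·c_2 = 0.6000·(-3) + 0.8000·(-2) + 0.0000·(-1) = -3.4000.
u_2 = c_2 + 3.4000·e_1 = (-0.9600, 0.7200, -1.0000).
‖u_2‖ = 1.5620, so e_2 = (-0.6146, 0.4609, -0.6402).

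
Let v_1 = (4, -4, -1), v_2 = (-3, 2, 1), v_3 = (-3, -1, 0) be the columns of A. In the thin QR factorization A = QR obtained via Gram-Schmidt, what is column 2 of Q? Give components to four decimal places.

q_2 = (-0.5698, -0.6838, 0.4558)

v_1 = (4, -4, -1); ‖v_1‖ = 5.7446, so q_1 = (0.6963, -0.6963, -0.1741).
q_1·v_2 = 0.6963·(-3) + (-0.6963)·2 + (-0.1741)·1 = -3.6556.
u_2 = v_2 + 3.6556·q_1 = (-0.4545, -0.5455, 0.3636).
‖u_2‖ = 0.7977, so q_2 = (-0.5698, -0.6838, 0.4558).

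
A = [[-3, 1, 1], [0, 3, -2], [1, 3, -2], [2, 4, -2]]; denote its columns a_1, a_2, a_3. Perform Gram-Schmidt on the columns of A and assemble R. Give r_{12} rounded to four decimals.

q_1 = a_1/‖a_1‖ = (-3, 0, 1, 2)/3.7417 = (-0.8018, 0.0000, 0.2673, 0.5345).
r_{12} = q_1·a_2 = 2.1381.

r_{12} = 2.1381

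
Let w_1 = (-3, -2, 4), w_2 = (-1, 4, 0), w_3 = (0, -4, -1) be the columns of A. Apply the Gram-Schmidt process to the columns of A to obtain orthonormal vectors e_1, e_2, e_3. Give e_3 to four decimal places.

e_3 = (-0.7396, -0.1849, -0.6472)

w_1 = (-3, -2, 4); ‖w_1‖ = 5.3852, so e_1 = (-0.5571, -0.3714, 0.7428).
e_1·w_2 = (-0.5571)·(-1) + (-0.3714)·4 + 0.7428·0 = -0.9285.
u_2 = w_2 + 0.9285·e_1 = (-1.5172, 3.6552, 0.6897).
‖u_2‖ = 4.0172, so e_2 = (-0.3777, 0.9099, 0.1717).
e_1·w_3 = (-0.5571)·0 + (-0.3714)·(-4) + 0.7428·(-1) = 0.7428; e_2·w_3 = (-0.3777)·0 + 0.9099·(-4) + 0.1717·(-1) = -3.8112.
u_3 = w_3 − 0.7428·e_1 + 3.8112·e_2 = (-1.0256, -0.2564, -0.8974).
‖u_3‖ = 1.3868, so e_3 = (-0.7396, -0.1849, -0.6472).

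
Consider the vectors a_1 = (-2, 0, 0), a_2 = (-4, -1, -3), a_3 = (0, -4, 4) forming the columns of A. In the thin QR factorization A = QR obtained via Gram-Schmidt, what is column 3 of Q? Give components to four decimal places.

e_1 = a_1/‖a_1‖ = (-2, 0, 0)/2.0000 = (-1.0000, 0.0000, 0.0000).
r_{12} = e_1·a_2 = 4.0000.
u_2 = a_2 − 4.0000·e_1 = (0.0000, -1.0000, -3.0000).
‖u_2‖ = 3.1623, so e_2 = (0.0000, -0.3162, -0.9487).
r_{13} = e_1·a_3 = 0.0000; r_{23} = e_2·a_3 = -2.5298.
u_3 = a_3 + 0.0000·e_1 + 2.5298·e_2 = (0.0000, -4.8000, 1.6000).
‖u_3‖ = 5.0596, so e_3 = (0.0000, -0.9487, 0.3162).

e_3 = (0.0000, -0.9487, 0.3162)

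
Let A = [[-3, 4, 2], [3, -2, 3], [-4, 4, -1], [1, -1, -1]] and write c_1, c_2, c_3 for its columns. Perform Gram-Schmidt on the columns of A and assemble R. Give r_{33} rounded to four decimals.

c_1 = (-3, 3, -4, 1); ‖c_1‖ = 5.9161, so e_1 = (-0.5071, 0.5071, -0.6761, 0.1690).
e_1·c_2 = (-0.5071)·4 + 0.5071·(-2) + (-0.6761)·4 + 0.1690·(-1) = -5.9161.
u_2 = c_2 + 5.9161·e_1 = (1.0000, 1.0000, 0.0000, 0.0000).
‖u_2‖ = 1.4142, so e_2 = (0.7071, 0.7071, 0.0000, 0.0000).
e_1·c_3 = (-0.5071)·2 + 0.5071·3 + (-0.6761)·(-1) + 0.1690·(-1) = 1.0142; e_2·c_3 = 0.7071·2 + 0.7071·3 + 0.0000·(-1) + 0.0000·(-1) = 3.5355.
u_3 = c_3 − 1.0142·e_1 − 3.5355·e_2 = (0.0143, -0.0143, -0.3143, -1.1714).
r_{33} = ‖u_3‖ = 1.2130.

r_{33} = 1.2130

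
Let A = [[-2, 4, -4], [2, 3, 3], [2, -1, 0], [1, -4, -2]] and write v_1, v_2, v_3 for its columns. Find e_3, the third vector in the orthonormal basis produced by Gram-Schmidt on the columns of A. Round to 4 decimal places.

v_1 = (-2, 2, 2, 1); ‖v_1‖ = 3.6056, so e_1 = (-0.5547, 0.5547, 0.5547, 0.2774).
e_1·v_2 = (-0.5547)·4 + 0.5547·3 + 0.5547·(-1) + 0.2774·(-4) = -2.2188.
u_2 = v_2 + 2.2188·e_1 = (2.7692, 4.2308, 0.2308, -3.3846).
‖u_2‖ = 6.0891, so e_2 = (0.4548, 0.6948, 0.0379, -0.5558).
e_1·v_3 = (-0.5547)·(-4) + 0.5547·3 + 0.5547·0 + 0.2774·(-2) = 3.3282; e_2·v_3 = 0.4548·(-4) + 0.6948·3 + 0.0379·0 + (-0.5558)·(-2) = 1.3770.
u_3 = v_3 − 3.3282·e_1 − 1.3770·e_2 = (-2.7801, 0.1971, -1.8983, -2.1577).
‖u_3‖ = 4.0034, so e_3 = (-0.6944, 0.0492, -0.4742, -0.5390).

e_3 = (-0.6944, 0.0492, -0.4742, -0.5390)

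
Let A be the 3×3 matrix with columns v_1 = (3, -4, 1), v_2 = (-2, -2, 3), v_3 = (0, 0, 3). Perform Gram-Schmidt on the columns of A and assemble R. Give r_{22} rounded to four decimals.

r_{22} = 4.0048

v_1 = (3, -4, 1); ‖v_1‖ = 5.0990, so q_1 = (0.5883, -0.7845, 0.1961).
q_1·v_2 = 0.5883·(-2) + (-0.7845)·(-2) + 0.1961·3 = 0.9806.
u_2 = v_2 − 0.9806·q_1 = (-2.5769, -1.2308, 2.8077).
r_{22} = ‖u_2‖ = 4.0048.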